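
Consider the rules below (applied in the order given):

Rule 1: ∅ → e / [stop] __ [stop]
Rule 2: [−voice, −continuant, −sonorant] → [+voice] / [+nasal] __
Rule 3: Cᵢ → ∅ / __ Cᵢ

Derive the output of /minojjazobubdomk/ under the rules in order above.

minojazobubedomg

Rule 1 (stop-cluster e-epenthesis): /b/ and /d/ form a stop–stop cluster, so [e] is inserted between them. /minojjazobubdomk/ → minojjazobubedomk.
Rule 2 (post-nasal voicing): /k/ is a voiceless stop immediately after the nasal /m/, so it voices to [g]. /minojjazobubedomk/ → minojjazobubedomg.
Rule 3 (degemination): /jj/ is a geminate; the first /j/ deletes. /minojjazobubedomg/ → minojazobubedomg.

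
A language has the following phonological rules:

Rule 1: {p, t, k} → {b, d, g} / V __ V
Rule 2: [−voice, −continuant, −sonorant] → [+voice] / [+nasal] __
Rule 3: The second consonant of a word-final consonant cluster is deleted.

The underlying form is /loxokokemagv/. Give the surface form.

Rule 1 (intervocalic voicing): /k/ is a voiceless stop between vowels /o/ and /o/, so it voices to [g]. /k/ is a voiceless stop between vowels /o/ and /e/, so it voices to [g]. /loxokokemagv/ → loxogogemagv.
Rule 2 (post-nasal voicing): no segment meets the environment; /loxogogemagv/ is unchanged.
Rule 3 (final cluster simplification): /v/ is the second consonant of a word-final cluster /gv/, so it deletes. /loxogogemagv/ → loxogogemag.

loxogogemag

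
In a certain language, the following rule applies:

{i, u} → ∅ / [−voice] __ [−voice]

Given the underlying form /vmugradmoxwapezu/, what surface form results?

vmugradmoxwapezu

No segment of /vmugradmoxwapezu/ meets the structural description of the rule, so the form surfaces unchanged.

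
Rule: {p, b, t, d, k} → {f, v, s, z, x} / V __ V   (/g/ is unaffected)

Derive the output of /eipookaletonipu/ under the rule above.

eifooxalesonifu

/p/ is a stop between vowels /i/ and /o/, so it spirantizes to the fricative [f].
/k/ is a stop between vowels /o/ and /a/, so it spirantizes to the fricative [x].
/t/ is a stop between vowels /e/ and /o/, so it spirantizes to the fricative [s].
/p/ is a stop between vowels /i/ and /u/, so it spirantizes to the fricative [f].
Surface form: [eifooxalesonifu].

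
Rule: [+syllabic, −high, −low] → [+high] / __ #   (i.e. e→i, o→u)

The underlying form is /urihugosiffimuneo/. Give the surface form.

urihugosiffimuneu

/o/ is a mid vowel in word-final position, so it raises to [u].
The other instances of /o/, /e/ do not occur in the required environment and remain unchanged.
Surface form: [urihugosiffimuneu].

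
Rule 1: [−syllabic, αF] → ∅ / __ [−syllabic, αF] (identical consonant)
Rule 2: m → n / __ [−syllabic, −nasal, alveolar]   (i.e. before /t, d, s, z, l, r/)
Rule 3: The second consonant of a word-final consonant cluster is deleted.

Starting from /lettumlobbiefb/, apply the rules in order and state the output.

Rule 1 (degemination): /tt/ is a geminate; the first /t/ deletes. /bb/ is a geminate; the first /b/ deletes. /lettumlobbiefb/ → letumlobiefb.
Rule 2 (nasal place assimilation): /m/ precedes the alveolar consonant /l/, so it assimilates in place to [n]. /letumlobiefb/ → letunlobiefb.
Rule 3 (final cluster simplification): /b/ is the second consonant of a word-final cluster /fb/, so it deletes. /letunlobiefb/ → letunlobief.

letunlobief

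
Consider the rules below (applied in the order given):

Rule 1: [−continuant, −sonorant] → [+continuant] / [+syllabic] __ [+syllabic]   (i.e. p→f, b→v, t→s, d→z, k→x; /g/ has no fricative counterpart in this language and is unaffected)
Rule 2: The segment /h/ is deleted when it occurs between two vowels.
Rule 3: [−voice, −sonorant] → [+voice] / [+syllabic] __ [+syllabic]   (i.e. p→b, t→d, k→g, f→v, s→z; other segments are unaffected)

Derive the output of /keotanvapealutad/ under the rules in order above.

Rule 1 (intervocalic spirantization): /t/ is a stop between vowels /o/ and /a/, so it spirantizes to the fricative [s]. /p/ is a stop between vowels /a/ and /e/, so it spirantizes to the fricative [f]. /t/ is a stop between vowels /u/ and /a/, so it spirantizes to the fricative [s]. /keotanvapealutad/ → keosanvafealusad.
Rule 2 (intervocalic h-deletion): no segment meets the environment; /keosanvafealusad/ is unchanged.
Rule 3 (intervocalic voicing): /s/ is a voiceless obstruent between vowels /o/ and /a/, so it voices to [z]. /f/ is a voiceless obstruent between vowels /a/ and /e/, so it voices to [v]. /s/ is a voiceless obstruent between vowels /u/ and /a/, so it voices to [z]. /keosanvafealusad/ → keozanvavealuzad.

keozanvavealuzad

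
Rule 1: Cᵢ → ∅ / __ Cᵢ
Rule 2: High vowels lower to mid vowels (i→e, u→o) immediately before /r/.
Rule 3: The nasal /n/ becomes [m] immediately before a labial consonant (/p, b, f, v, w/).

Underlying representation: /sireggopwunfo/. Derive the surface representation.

Rule 1 (degemination): /gg/ is a geminate; the first /g/ deletes. /sireggopwunfo/ → siregopwunfo.
Rule 2 (pre-rhotic lowering): /i/ is a high vowel immediately before /r/, so it lowers to [e]. /siregopwunfo/ → seregopwunfo.
Rule 3 (nasal place assimilation): /n/ precedes the labial consonant /f/, so it assimilates in place to [m]. /seregopwunfo/ → seregopwumfo.

seregopwumfo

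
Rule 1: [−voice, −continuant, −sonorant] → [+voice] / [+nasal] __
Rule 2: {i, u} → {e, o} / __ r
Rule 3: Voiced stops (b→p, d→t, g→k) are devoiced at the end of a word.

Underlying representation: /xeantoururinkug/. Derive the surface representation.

Rule 1 (post-nasal voicing): /t/ is a voiceless stop immediately after the nasal /n/, so it voices to [d]. /k/ is a voiceless stop immediately after the nasal /n/, so it voices to [g]. /xeantoururinkug/ → xeandoururingug.
Rule 2 (pre-rhotic lowering): /u/ is a high vowel immediately before /r/, so it lowers to [o]. /u/ is a high vowel immediately before /r/, so it lowers to [o]. /xeandoururingug/ → xeandoororingug.
Rule 3 (final devoicing): /g/ is a voiced stop in word-final position, so it devoices to [k]. /xeandoororingug/ → xeandoororinguk.

xeandoororinguk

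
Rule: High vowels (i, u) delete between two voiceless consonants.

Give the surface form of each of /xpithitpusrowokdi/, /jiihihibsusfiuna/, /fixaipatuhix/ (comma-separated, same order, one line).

/xpithitpusrowokdi/: /i/ is a high vowel flanked by voiceless consonants /p/ and /t/, so it deletes. /i/ is a high vowel flanked by voiceless consonants /h/ and /t/, so it deletes. /u/ is a high vowel flanked by voiceless consonants /p/ and /s/, so it deletes. → [xpthtpsrowokdi].
/jiihihibsusfiuna/: /i/ is a high vowel flanked by voiceless consonants /h/ and /h/, so it deletes. /u/ is a high vowel flanked by voiceless consonants /s/ and /s/, so it deletes. → [jiihhibssfiuna].
/fixaipatuhix/: /i/ is a high vowel flanked by voiceless consonants /f/ and /x/, so it deletes. /u/ is a high vowel flanked by voiceless consonants /t/ and /h/, so it deletes. /i/ is a high vowel flanked by voiceless consonants /h/ and /x/, so it deletes. → [fxaipathx].

xpthtpsrowokdi, jiihhibssfiuna, fxaipathx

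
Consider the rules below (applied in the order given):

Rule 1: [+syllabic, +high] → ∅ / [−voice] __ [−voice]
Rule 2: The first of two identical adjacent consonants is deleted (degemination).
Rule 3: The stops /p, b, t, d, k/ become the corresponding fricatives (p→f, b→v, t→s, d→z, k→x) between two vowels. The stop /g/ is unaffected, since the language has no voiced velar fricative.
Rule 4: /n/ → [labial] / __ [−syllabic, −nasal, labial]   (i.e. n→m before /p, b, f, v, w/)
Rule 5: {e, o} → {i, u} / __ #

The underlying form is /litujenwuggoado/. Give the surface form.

lisujemwugoazu

Rule 1 (high vowel syncope): no segment meets the environment; /litujenwuggoado/ is unchanged.
Rule 2 (degemination): /gg/ is a geminate; the first /g/ deletes. /litujenwuggoado/ → litujenwugoado.
Rule 3 (intervocalic spirantization): /t/ is a stop between vowels /i/ and /u/, so it spirantizes to the fricative [s]. /d/ is a stop between vowels /a/ and /o/, so it spirantizes to the fricative [z]. /litujenwugoado/ → lisujenwugoazo.
Rule 4 (nasal place assimilation): /n/ precedes the labial consonant /w/, so it assimilates in place to [m]. /lisujenwugoazo/ → lisujemwugoazo.
Rule 5 (final vowel raising): /o/ is a mid vowel in word-final position, so it raises to [u]. /lisujemwugoazo/ → lisujemwugoazu.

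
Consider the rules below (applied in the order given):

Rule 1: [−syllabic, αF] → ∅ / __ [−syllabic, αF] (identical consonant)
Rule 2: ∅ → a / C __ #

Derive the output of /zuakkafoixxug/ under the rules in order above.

zuakafoixuga

Rule 1 (degemination): /kk/ is a geminate; the first /k/ deletes. /xx/ is a geminate; the first /x/ deletes. /zuakkafoixxug/ → zuakafoixug.
Rule 2 (final a-epenthesis): the form ends in the consonant /g/, so [a] is inserted word-finally. /zuakafoixug/ → zuakafoixuga.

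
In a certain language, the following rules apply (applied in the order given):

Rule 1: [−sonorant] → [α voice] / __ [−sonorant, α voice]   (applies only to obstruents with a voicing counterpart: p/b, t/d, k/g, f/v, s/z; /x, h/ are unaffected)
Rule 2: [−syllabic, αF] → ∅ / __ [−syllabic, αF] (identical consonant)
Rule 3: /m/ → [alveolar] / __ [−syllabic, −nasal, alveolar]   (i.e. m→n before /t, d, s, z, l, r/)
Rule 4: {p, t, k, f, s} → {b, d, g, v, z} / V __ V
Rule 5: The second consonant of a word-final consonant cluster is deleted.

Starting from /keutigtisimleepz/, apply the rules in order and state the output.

keudiktizinleeb

Rule 1 (regressive voicing assimilation): /g/ precedes the voiceless obstruent /t/, so it devoices to [k] by assimilation. /p/ precedes the voiced obstruent /z/, so it voices to [b] by assimilation. /keutigtisimleepz/ → keutiktisimleebz.
Rule 2 (degemination): no segment meets the environment; /keutiktisimleebz/ is unchanged.
Rule 3 (nasal place assimilation): /m/ precedes the alveolar consonant /l/, so it assimilates in place to [n]. /keutiktisimleebz/ → keutiktisinleebz.
Rule 4 (intervocalic voicing): /t/ is a voiceless obstruent between vowels /u/ and /i/, so it voices to [d]. /s/ is a voiceless obstruent between vowels /i/ and /i/, so it voices to [z]. /keutiktisinleebz/ → keudiktizinleebz.
Rule 5 (final cluster simplification): /z/ is the second consonant of a word-final cluster /bz/, so it deletes. /keudiktizinleebz/ → keudiktizinleeb.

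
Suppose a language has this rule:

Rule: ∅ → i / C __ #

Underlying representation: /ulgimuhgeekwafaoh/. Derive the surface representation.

ulgimuhgeekwafaohi

the form ends in the consonant /h/, so [i] is inserted word-finally.
Surface form: [ulgimuhgeekwafaohi].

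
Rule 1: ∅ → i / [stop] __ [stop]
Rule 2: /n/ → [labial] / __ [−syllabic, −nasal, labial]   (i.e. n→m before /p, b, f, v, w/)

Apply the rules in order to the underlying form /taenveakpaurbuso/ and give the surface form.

Rule 1 (stop-cluster i-epenthesis): /k/ and /p/ form a stop–stop cluster, so [i] is inserted between them. /taenveakpaurbuso/ → taenveakipaurbuso.
Rule 2 (nasal place assimilation): /n/ precedes the labial consonant /v/, so it assimilates in place to [m]. /taenveakipaurbuso/ → taemveakipaurbuso.

taemveakipaurbuso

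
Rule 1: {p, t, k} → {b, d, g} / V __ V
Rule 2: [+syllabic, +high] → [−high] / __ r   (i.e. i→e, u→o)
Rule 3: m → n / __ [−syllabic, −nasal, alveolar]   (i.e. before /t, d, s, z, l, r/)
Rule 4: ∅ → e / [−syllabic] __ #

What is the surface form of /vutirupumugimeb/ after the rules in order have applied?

Rule 1 (intervocalic voicing): /t/ is a voiceless stop between vowels /u/ and /i/, so it voices to [d]. /p/ is a voiceless stop between vowels /u/ and /u/, so it voices to [b]. /vutirupumugimeb/ → vudirubumugimeb.
Rule 2 (pre-rhotic lowering): /i/ is a high vowel immediately before /r/, so it lowers to [e]. /vudirubumugimeb/ → vuderubumugimeb.
Rule 3 (nasal place assimilation): no segment meets the environment; /vuderubumugimeb/ is unchanged.
Rule 4 (final e-epenthesis): the form ends in the consonant /b/, so [e] is inserted word-finally. /vuderubumugimeb/ → vuderubumugimebe.

vuderubumugimebe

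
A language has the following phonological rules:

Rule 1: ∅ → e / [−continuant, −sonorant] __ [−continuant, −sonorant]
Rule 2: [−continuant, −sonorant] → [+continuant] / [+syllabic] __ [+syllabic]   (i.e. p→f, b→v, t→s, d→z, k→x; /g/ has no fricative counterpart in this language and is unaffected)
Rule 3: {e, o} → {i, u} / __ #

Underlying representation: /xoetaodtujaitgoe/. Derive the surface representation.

Rule 1 (stop-cluster e-epenthesis): /d/ and /t/ form a stop–stop cluster, so [e] is inserted between them. /t/ and /g/ form a stop–stop cluster, so [e] is inserted between them. /xoetaodtujaitgoe/ → xoetaodetujaitegoe.
Rule 2 (intervocalic spirantization): /t/ is a stop between vowels /e/ and /a/, so it spirantizes to the fricative [s]. /d/ is a stop between vowels /o/ and /e/, so it spirantizes to the fricative [z]. /t/ is a stop between vowels /e/ and /u/, so it spirantizes to the fricative [s]. /t/ is a stop between vowels /i/ and /e/, so it spirantizes to the fricative [s]. /xoetaodetujaitegoe/ → xoesaozesujaisegoe.
Rule 3 (final vowel raising): /e/ is a mid vowel in word-final position, so it raises to [i]. /xoesaozesujaisegoe/ → xoesaozesujaisegoi.

xoesaozesujaisegoi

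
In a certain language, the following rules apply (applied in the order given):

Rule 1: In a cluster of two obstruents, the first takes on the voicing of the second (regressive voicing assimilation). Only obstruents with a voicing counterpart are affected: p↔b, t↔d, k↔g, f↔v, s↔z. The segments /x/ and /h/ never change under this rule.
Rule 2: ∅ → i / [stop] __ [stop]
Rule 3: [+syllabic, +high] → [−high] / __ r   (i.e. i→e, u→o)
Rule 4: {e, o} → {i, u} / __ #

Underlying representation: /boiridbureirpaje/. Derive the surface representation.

boeridiboreerpaji

Rule 1 (regressive voicing assimilation): no segment meets the environment; /boiridbureirpaje/ is unchanged.
Rule 2 (stop-cluster i-epenthesis): /d/ and /b/ form a stop–stop cluster, so [i] is inserted between them. /boiridbureirpaje/ → boiridibureirpaje.
Rule 3 (pre-rhotic lowering): /i/ is a high vowel immediately before /r/, so it lowers to [e]. /u/ is a high vowel immediately before /r/, so it lowers to [o]. /i/ is a high vowel immediately before /r/, so it lowers to [e]. /boiridibureirpaje/ → boeridiboreerpaje.
Rule 4 (final vowel raising): /e/ is a mid vowel in word-final position, so it raises to [i]. /boeridiboreerpaje/ → boeridiboreerpaji.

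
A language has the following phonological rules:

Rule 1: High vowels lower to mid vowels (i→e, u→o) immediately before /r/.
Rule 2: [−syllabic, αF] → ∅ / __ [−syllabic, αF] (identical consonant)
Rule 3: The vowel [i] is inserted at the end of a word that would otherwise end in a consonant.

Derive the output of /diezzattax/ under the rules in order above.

Rule 1 (pre-rhotic lowering): no segment meets the environment; /diezzattax/ is unchanged.
Rule 2 (degemination): /zz/ is a geminate; the first /z/ deletes. /tt/ is a geminate; the first /t/ deletes. /diezzattax/ → diezatax.
Rule 3 (final i-epenthesis): the form ends in the consonant /x/, so [i] is inserted word-finally. /diezatax/ → diezataxi.

diezataxi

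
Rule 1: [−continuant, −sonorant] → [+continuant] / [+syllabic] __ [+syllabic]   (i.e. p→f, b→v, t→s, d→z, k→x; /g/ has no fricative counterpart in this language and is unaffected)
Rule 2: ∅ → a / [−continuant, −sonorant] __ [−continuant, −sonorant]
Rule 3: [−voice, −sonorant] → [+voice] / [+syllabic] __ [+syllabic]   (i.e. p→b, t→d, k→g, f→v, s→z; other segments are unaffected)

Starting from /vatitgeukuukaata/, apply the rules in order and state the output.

vazidageuxuuxaaza

Rule 1 (intervocalic spirantization): /t/ is a stop between vowels /a/ and /i/, so it spirantizes to the fricative [s]. /k/ is a stop between vowels /u/ and /u/, so it spirantizes to the fricative [x]. /k/ is a stop between vowels /u/ and /a/, so it spirantizes to the fricative [x]. /t/ is a stop between vowels /a/ and /a/, so it spirantizes to the fricative [s]. /vatitgeukuukaata/ → vasitgeuxuuxaasa.
Rule 2 (stop-cluster a-epenthesis): /t/ and /g/ form a stop–stop cluster, so [a] is inserted between them. /vasitgeuxuuxaasa/ → vasitageuxuuxaasa.
Rule 3 (intervocalic voicing): /s/ is a voiceless obstruent between vowels /a/ and /i/, so it voices to [z]. /t/ is a voiceless obstruent between vowels /i/ and /a/, so it voices to [d]. /s/ is a voiceless obstruent between vowels /a/ and /a/, so it voices to [z]. /vasitageuxuuxaasa/ → vazidageuxuuxaaza.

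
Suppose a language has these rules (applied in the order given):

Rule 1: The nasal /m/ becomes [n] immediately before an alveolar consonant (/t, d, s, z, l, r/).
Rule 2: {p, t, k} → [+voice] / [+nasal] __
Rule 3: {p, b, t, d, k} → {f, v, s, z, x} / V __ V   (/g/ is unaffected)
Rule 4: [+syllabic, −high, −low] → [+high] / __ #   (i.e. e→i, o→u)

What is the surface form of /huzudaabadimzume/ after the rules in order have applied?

huzuzaavazinzumi

Rule 1 (nasal place assimilation): /m/ precedes the alveolar consonant /z/, so it assimilates in place to [n]. /huzudaabadimzume/ → huzudaabadinzume.
Rule 2 (post-nasal voicing): no segment meets the environment; /huzudaabadinzume/ is unchanged.
Rule 3 (intervocalic spirantization): /d/ is a stop between vowels /u/ and /a/, so it spirantizes to the fricative [z]. /b/ is a stop between vowels /a/ and /a/, so it spirantizes to the fricative [v]. /d/ is a stop between vowels /a/ and /i/, so it spirantizes to the fricative [z]. /huzudaabadinzume/ → huzuzaavazinzume.
Rule 4 (final vowel raising): /e/ is a mid vowel in word-final position, so it raises to [i]. /huzuzaavazinzume/ → huzuzaavazinzumi.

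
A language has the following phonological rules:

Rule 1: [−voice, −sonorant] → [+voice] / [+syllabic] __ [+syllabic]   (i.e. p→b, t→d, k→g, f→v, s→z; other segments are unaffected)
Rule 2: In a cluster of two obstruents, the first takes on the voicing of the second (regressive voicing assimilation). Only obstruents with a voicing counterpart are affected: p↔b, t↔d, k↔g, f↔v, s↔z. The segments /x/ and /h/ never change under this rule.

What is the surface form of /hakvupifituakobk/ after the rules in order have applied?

hagvubividuagopk

Rule 1 (intervocalic voicing): /p/ is a voiceless obstruent between vowels /u/ and /i/, so it voices to [b]. /f/ is a voiceless obstruent between vowels /i/ and /i/, so it voices to [v]. /t/ is a voiceless obstruent between vowels /i/ and /u/, so it voices to [d]. /k/ is a voiceless obstruent between vowels /a/ and /o/, so it voices to [g]. /hakvupifituakobk/ → hakvubividuagobk.
Rule 2 (regressive voicing assimilation): /k/ precedes the voiced obstruent /v/, so it voices to [g] by assimilation. /b/ precedes the voiceless obstruent /k/, so it devoices to [p] by assimilation. /hakvubividuagobk/ → hagvubividuagopk.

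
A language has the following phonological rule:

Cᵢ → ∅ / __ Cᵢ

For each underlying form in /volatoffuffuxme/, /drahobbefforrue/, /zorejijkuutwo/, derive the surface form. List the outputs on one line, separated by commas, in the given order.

volatofufuxme, drahobeforue, zorejijkuutwo

/volatoffuffuxme/: /ff/ is a geminate; the first /f/ deletes. /ff/ is a geminate; the first /f/ deletes. → [volatofufuxme].
/drahobbefforrue/: /bb/ is a geminate; the first /b/ deletes. /ff/ is a geminate; the first /f/ deletes. /rr/ is a geminate; the first /r/ deletes. → [drahobeforue].
/zorejijkuutwo/: the rule's environment is not met; surfaces unchanged as [zorejijkuutwo].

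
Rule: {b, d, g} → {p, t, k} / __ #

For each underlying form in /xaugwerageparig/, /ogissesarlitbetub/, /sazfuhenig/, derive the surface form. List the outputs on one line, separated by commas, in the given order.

/xaugwerageparig/: /g/ is a voiced stop in word-final position, so it devoices to [k]. → [xaugwerageparik].
/ogissesarlitbetub/: /b/ is a voiced stop in word-final position, so it devoices to [p]. → [ogissesarlitbetup].
/sazfuhenig/: /g/ is a voiced stop in word-final position, so it devoices to [k]. → [sazfuhenik].

xaugwerageparik, ogissesarlitbetup, sazfuhenik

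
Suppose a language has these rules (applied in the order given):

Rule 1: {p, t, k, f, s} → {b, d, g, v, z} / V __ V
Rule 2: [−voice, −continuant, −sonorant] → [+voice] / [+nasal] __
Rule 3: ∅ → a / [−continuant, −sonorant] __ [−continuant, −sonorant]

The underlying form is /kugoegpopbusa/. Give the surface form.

kugoegapopabuza

Rule 1 (intervocalic voicing): /s/ is a voiceless obstruent between vowels /u/ and /a/, so it voices to [z]. /kugoegpopbusa/ → kugoegpopbuza.
Rule 2 (post-nasal voicing): no segment meets the environment; /kugoegpopbuza/ is unchanged.
Rule 3 (stop-cluster a-epenthesis): /g/ and /p/ form a stop–stop cluster, so [a] is inserted between them. /p/ and /b/ form a stop–stop cluster, so [a] is inserted between them. /kugoegpopbuza/ → kugoegapopabuza.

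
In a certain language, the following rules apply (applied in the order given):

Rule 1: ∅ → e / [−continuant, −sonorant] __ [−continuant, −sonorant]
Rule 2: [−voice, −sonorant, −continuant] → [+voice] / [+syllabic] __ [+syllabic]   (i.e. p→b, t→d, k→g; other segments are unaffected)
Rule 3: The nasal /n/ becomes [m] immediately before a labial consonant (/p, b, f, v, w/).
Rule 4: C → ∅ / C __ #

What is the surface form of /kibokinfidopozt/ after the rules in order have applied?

Rule 1 (stop-cluster e-epenthesis): no segment meets the environment; /kibokinfidopozt/ is unchanged.
Rule 2 (intervocalic voicing): /k/ is a voiceless stop between vowels /o/ and /i/, so it voices to [g]. /p/ is a voiceless stop between vowels /o/ and /o/, so it voices to [b]. /kibokinfidopozt/ → kiboginfidobozt.
Rule 3 (nasal place assimilation): /n/ precedes the labial consonant /f/, so it assimilates in place to [m]. /kiboginfidobozt/ → kibogimfidobozt.
Rule 4 (final cluster simplification): /t/ is the second consonant of a word-final cluster /zt/, so it deletes. /kibogimfidobozt/ → kibogimfidoboz.

kibogimfidoboz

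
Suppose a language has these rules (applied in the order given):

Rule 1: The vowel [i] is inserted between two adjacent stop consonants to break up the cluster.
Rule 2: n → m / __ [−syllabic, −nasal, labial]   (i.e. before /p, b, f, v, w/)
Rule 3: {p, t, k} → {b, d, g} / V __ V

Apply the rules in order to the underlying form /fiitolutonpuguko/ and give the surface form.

Rule 1 (stop-cluster i-epenthesis): no segment meets the environment; /fiitolutonpuguko/ is unchanged.
Rule 2 (nasal place assimilation): /n/ precedes the labial consonant /p/, so it assimilates in place to [m]. /fiitolutonpuguko/ → fiitolutompuguko.
Rule 3 (intervocalic voicing): /t/ is a voiceless stop between vowels /i/ and /o/, so it voices to [d]. /t/ is a voiceless stop between vowels /u/ and /o/, so it voices to [d]. /k/ is a voiceless stop between vowels /u/ and /o/, so it voices to [g]. /fiitolutompuguko/ → fiidoludompugugo.

fiidoludompugugo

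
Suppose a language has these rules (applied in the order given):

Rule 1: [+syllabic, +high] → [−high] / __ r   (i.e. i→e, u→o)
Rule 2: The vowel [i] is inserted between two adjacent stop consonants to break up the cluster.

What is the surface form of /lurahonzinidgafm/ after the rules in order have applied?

Rule 1 (pre-rhotic lowering): /u/ is a high vowel immediately before /r/, so it lowers to [o]. /lurahonzinidgafm/ → lorahonzinidgafm.
Rule 2 (stop-cluster i-epenthesis): /d/ and /g/ form a stop–stop cluster, so [i] is inserted between them. /lorahonzinidgafm/ → lorahonzinidigafm.

lorahonzinidigafm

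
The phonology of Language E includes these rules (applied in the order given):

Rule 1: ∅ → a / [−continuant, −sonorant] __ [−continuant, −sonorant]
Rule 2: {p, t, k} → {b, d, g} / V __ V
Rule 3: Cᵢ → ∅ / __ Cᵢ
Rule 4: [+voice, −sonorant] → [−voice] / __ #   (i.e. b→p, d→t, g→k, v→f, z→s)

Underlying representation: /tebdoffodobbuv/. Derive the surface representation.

tebadofodobabuf

Rule 1 (stop-cluster a-epenthesis): /b/ and /d/ form a stop–stop cluster, so [a] is inserted between them. /b/ and /b/ form a stop–stop cluster, so [a] is inserted between them. /tebdoffodobbuv/ → tebadoffodobabuv.
Rule 2 (intervocalic voicing): no segment meets the environment; /tebadoffodobabuv/ is unchanged.
Rule 3 (degemination): /ff/ is a geminate; the first /f/ deletes. /tebadoffodobabuv/ → tebadofodobabuv.
Rule 4 (final devoicing): /v/ is a voiced obstruent in word-final position, so it devoices to [f]. /tebadofodobabuv/ → tebadofodobabuf.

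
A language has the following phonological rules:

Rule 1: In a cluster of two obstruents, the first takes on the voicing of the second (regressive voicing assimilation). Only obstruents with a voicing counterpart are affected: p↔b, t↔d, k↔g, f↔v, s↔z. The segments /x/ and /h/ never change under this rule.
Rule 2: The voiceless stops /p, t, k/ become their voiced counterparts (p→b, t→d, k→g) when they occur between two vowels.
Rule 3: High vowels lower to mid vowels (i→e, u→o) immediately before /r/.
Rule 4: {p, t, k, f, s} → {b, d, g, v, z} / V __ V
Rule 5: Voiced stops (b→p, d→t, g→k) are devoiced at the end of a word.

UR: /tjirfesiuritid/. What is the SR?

tjerfezioridit

Rule 1 (regressive voicing assimilation): no segment meets the environment; /tjirfesiuritid/ is unchanged.
Rule 2 (intervocalic voicing): /t/ is a voiceless stop between vowels /i/ and /i/, so it voices to [d]. /tjirfesiuritid/ → tjirfesiuridid.
Rule 3 (pre-rhotic lowering): /i/ is a high vowel immediately before /r/, so it lowers to [e]. /u/ is a high vowel immediately before /r/, so it lowers to [o]. /tjirfesiuridid/ → tjerfesioridid.
Rule 4 (intervocalic voicing): /s/ is a voiceless obstruent between vowels /e/ and /i/, so it voices to [z]. /tjerfesioridid/ → tjerfezioridid.
Rule 5 (final devoicing): /d/ is a voiced stop in word-final position, so it devoices to [t]. /tjerfezioridid/ → tjerfezioridit.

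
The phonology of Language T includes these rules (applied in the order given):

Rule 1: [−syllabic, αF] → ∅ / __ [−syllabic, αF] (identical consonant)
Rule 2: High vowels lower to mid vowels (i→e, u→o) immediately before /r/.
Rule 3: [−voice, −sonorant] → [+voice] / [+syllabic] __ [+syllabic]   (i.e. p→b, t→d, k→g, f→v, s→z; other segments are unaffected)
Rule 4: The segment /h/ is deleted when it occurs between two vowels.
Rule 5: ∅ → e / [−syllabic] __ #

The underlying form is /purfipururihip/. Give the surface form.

Rule 1 (degemination): no segment meets the environment; /purfipururihip/ is unchanged.
Rule 2 (pre-rhotic lowering): /u/ is a high vowel immediately before /r/, so it lowers to [o]. /u/ is a high vowel immediately before /r/, so it lowers to [o]. /u/ is a high vowel immediately before /r/, so it lowers to [o]. /purfipururihip/ → porfipororihip.
Rule 3 (intervocalic voicing): /p/ is a voiceless obstruent between vowels /i/ and /o/, so it voices to [b]. /porfipororihip/ → porfibororihip.
Rule 4 (intervocalic h-deletion): /h/ occurs between vowels /i/ and /i/, so it deletes. /porfibororihip/ → porfibororiip.
Rule 5 (final e-epenthesis): the form ends in the consonant /p/, so [e] is inserted word-finally. /porfibororiip/ → porfibororiipe.

porfibororiipe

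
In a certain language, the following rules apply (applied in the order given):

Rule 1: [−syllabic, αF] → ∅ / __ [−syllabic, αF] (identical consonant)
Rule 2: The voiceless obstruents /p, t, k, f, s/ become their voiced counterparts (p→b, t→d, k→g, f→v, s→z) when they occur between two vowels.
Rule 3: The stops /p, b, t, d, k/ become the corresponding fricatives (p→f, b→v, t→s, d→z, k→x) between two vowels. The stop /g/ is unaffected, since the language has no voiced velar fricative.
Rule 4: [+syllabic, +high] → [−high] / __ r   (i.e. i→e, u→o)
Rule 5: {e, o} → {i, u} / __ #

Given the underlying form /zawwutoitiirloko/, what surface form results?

Rule 1 (degemination): /ww/ is a geminate; the first /w/ deletes. /zawwutoitiirloko/ → zawutoitiirloko.
Rule 2 (intervocalic voicing): /t/ is a voiceless obstruent between vowels /u/ and /o/, so it voices to [d]. /t/ is a voiceless obstruent between vowels /i/ and /i/, so it voices to [d]. /k/ is a voiceless obstruent between vowels /o/ and /o/, so it voices to [g]. /zawutoitiirloko/ → zawudoidiirlogo.
Rule 3 (intervocalic spirantization): /d/ is a stop between vowels /u/ and /o/, so it spirantizes to the fricative [z]. /d/ is a stop between vowels /i/ and /i/, so it spirantizes to the fricative [z]. /zawudoidiirlogo/ → zawuzoiziirlogo.
Rule 4 (pre-rhotic lowering): /i/ is a high vowel immediately before /r/, so it lowers to [e]. /zawuzoiziirlogo/ → zawuzoizierlogo.
Rule 5 (final vowel raising): /o/ is a mid vowel in word-final position, so it raises to [u]. /zawuzoizierlogo/ → zawuzoizierlogu.

zawuzoizierlogu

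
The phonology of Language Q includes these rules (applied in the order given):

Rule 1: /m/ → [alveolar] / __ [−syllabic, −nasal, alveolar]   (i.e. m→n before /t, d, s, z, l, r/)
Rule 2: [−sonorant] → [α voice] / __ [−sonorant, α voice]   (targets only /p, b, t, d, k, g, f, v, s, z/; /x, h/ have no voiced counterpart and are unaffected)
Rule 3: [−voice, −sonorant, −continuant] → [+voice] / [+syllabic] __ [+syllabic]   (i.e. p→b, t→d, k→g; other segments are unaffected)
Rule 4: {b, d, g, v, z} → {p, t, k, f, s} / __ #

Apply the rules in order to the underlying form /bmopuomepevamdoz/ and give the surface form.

bmobuomebevandos

Rule 1 (nasal place assimilation): /m/ precedes the alveolar consonant /d/, so it assimilates in place to [n]. /bmopuomepevamdoz/ → bmopuomepevandoz.
Rule 2 (regressive voicing assimilation): no segment meets the environment; /bmopuomepevandoz/ is unchanged.
Rule 3 (intervocalic voicing): /p/ is a voiceless stop between vowels /o/ and /u/, so it voices to [b]. /p/ is a voiceless stop between vowels /e/ and /e/, so it voices to [b]. /bmopuomepevandoz/ → bmobuomebevandoz.
Rule 4 (final devoicing): /z/ is a voiced obstruent in word-final position, so it devoices to [s]. /bmobuomebevandoz/ → bmobuomebevandos.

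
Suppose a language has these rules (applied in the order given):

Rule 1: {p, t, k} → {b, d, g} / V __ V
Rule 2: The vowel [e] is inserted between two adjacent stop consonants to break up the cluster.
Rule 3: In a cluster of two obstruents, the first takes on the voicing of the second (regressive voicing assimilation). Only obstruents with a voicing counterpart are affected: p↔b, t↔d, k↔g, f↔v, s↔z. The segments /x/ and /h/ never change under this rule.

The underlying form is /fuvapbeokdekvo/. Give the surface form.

fuvapebeokedegvo

Rule 1 (intervocalic voicing): no segment meets the environment; /fuvapbeokdekvo/ is unchanged.
Rule 2 (stop-cluster e-epenthesis): /p/ and /b/ form a stop–stop cluster, so [e] is inserted between them. /k/ and /d/ form a stop–stop cluster, so [e] is inserted between them. /fuvapbeokdekvo/ → fuvapebeokedekvo.
Rule 3 (regressive voicing assimilation): /k/ precedes the voiced obstruent /v/, so it voices to [g] by assimilation. /fuvapebeokedekvo/ → fuvapebeokedegvo.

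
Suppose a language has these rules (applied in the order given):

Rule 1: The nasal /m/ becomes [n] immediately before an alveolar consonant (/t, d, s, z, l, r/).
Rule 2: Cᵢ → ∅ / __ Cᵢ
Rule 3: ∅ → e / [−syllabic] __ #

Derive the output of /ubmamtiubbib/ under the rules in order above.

Rule 1 (nasal place assimilation): /m/ precedes the alveolar consonant /t/, so it assimilates in place to [n]. /ubmamtiubbib/ → ubmantiubbib.
Rule 2 (degemination): /bb/ is a geminate; the first /b/ deletes. /ubmantiubbib/ → ubmantiubib.
Rule 3 (final e-epenthesis): the form ends in the consonant /b/, so [e] is inserted word-finally. /ubmantiubib/ → ubmantiubibe.

ubmantiubibe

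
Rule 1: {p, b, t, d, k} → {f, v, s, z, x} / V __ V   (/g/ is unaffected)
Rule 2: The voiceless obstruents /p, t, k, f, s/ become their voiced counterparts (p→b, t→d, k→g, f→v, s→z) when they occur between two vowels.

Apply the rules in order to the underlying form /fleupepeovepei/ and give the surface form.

Rule 1 (intervocalic spirantization): /p/ is a stop between vowels /u/ and /e/, so it spirantizes to the fricative [f]. /p/ is a stop between vowels /e/ and /e/, so it spirantizes to the fricative [f]. /p/ is a stop between vowels /e/ and /e/, so it spirantizes to the fricative [f]. /fleupepeovepei/ → fleufefeovefei.
Rule 2 (intervocalic voicing): /f/ is a voiceless obstruent between vowels /u/ and /e/, so it voices to [v]. /f/ is a voiceless obstruent between vowels /e/ and /e/, so it voices to [v]. /f/ is a voiceless obstruent between vowels /e/ and /e/, so it voices to [v]. /fleufefeovefei/ → fleuveveovevei.

fleuveveovevei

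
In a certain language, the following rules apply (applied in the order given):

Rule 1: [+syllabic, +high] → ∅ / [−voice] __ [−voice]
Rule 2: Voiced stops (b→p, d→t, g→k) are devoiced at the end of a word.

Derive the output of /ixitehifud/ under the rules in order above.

Rule 1 (high vowel syncope): /i/ is a high vowel flanked by voiceless consonants /x/ and /t/, so it deletes. /i/ is a high vowel flanked by voiceless consonants /h/ and /f/, so it deletes. /ixitehifud/ → ixtehfud.
Rule 2 (final devoicing): /d/ is a voiced stop in word-final position, so it devoices to [t]. /ixtehfud/ → ixtehfut.

ixtehfut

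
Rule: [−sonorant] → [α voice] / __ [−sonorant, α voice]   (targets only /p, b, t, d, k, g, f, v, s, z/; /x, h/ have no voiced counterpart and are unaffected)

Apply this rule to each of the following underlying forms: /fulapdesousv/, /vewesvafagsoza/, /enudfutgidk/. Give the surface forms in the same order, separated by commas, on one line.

/fulapdesousv/: /p/ precedes the voiced obstruent /d/, so it voices to [b] by assimilation. /s/ precedes the voiced obstruent /v/, so it voices to [z] by assimilation. → [fulabdesouzv].
/vewesvafagsoza/: /s/ precedes the voiced obstruent /v/, so it voices to [z] by assimilation. /g/ precedes the voiceless obstruent /s/, so it devoices to [k] by assimilation. → [vewezvafaksoza].
/enudfutgidk/: /d/ precedes the voiceless obstruent /f/, so it devoices to [t] by assimilation. /t/ precedes the voiced obstruent /g/, so it voices to [d] by assimilation. /d/ precedes the voiceless obstruent /k/, so it devoices to [t] by assimilation. → [enutfudgitk].

fulabdesouzv, vewezvafaksoza, enutfudgitk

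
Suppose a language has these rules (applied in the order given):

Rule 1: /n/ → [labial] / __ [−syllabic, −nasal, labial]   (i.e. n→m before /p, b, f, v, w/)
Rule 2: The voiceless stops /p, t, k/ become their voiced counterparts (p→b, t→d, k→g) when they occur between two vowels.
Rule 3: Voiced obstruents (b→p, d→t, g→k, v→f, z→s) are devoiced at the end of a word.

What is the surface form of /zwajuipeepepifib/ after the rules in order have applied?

zwajuibeebebifip

Rule 1 (nasal place assimilation): no segment meets the environment; /zwajuipeepepifib/ is unchanged.
Rule 2 (intervocalic voicing): /p/ is a voiceless stop between vowels /i/ and /e/, so it voices to [b]. /p/ is a voiceless stop between vowels /e/ and /e/, so it voices to [b]. /p/ is a voiceless stop between vowels /e/ and /i/, so it voices to [b]. /zwajuipeepepifib/ → zwajuibeebebifib.
Rule 3 (final devoicing): /b/ is a voiced obstruent in word-final position, so it devoices to [p]. /zwajuibeebebifib/ → zwajuibeebebifip.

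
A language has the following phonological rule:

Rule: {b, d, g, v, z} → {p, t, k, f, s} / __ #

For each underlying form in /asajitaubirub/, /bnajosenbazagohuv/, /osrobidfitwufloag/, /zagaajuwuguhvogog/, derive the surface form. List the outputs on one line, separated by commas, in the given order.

/asajitaubirub/: /b/ is a voiced obstruent in word-final position, so it devoices to [p]. → [asajitaubirup].
/bnajosenbazagohuv/: /v/ is a voiced obstruent in word-final position, so it devoices to [f]. → [bnajosenbazagohuf].
/osrobidfitwufloag/: /g/ is a voiced obstruent in word-final position, so it devoices to [k]. → [osrobidfitwufloak].
/zagaajuwuguhvogog/: /g/ is a voiced obstruent in word-final position, so it devoices to [k]. → [zagaajuwuguhvogok].

asajitaubirup, bnajosenbazagohuf, osrobidfitwufloak, zagaajuwuguhvogok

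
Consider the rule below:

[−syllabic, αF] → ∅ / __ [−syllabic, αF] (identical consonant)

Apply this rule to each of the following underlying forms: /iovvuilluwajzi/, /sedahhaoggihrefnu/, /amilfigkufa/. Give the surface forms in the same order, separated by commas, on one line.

/iovvuilluwajzi/: /vv/ is a geminate; the first /v/ deletes. /ll/ is a geminate; the first /l/ deletes. → [iovuiluwajzi].
/sedahhaoggihrefnu/: /hh/ is a geminate; the first /h/ deletes. /gg/ is a geminate; the first /g/ deletes. → [sedahaogihrefnu].
/amilfigkufa/: the rule's environment is not met; surfaces unchanged as [amilfigkufa].

iovuiluwajzi, sedahaogihrefnu, amilfigkufa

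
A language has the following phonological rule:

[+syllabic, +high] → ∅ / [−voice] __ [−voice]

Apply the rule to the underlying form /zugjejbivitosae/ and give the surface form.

No segment of /zugjejbivitosae/ meets the structural description of the rule, so the form surfaces unchanged.

zugjejbivitosae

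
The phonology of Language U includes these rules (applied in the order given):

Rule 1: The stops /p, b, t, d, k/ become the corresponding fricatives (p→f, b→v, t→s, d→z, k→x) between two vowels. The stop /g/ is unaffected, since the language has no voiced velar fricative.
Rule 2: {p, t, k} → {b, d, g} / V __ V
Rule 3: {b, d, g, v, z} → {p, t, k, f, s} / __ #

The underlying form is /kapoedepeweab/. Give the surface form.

kafoezefeweap

Rule 1 (intervocalic spirantization): /p/ is a stop between vowels /a/ and /o/, so it spirantizes to the fricative [f]. /d/ is a stop between vowels /e/ and /e/, so it spirantizes to the fricative [z]. /p/ is a stop between vowels /e/ and /e/, so it spirantizes to the fricative [f]. /kapoedepeweab/ → kafoezefeweab.
Rule 2 (intervocalic voicing): no segment meets the environment; /kafoezefeweab/ is unchanged.
Rule 3 (final devoicing): /b/ is a voiced obstruent in word-final position, so it devoices to [p]. /kafoezefeweab/ → kafoezefeweap.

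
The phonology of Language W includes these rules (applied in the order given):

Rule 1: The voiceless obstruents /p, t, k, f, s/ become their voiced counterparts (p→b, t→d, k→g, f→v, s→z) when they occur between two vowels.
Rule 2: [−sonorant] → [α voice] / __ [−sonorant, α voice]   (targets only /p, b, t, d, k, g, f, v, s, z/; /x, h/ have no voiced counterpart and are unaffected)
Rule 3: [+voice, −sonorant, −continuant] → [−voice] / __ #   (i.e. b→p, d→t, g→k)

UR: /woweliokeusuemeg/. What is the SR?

Rule 1 (intervocalic voicing): /k/ is a voiceless obstruent between vowels /o/ and /e/, so it voices to [g]. /s/ is a voiceless obstruent between vowels /u/ and /u/, so it voices to [z]. /woweliokeusuemeg/ → woweliogeuzuemeg.
Rule 2 (regressive voicing assimilation): no segment meets the environment; /woweliogeuzuemeg/ is unchanged.
Rule 3 (final devoicing): /g/ is a voiced stop in word-final position, so it devoices to [k]. /woweliogeuzuemeg/ → woweliogeuzuemek.

woweliogeuzuemek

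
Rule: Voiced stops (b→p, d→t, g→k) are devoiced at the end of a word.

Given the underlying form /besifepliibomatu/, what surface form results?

besifepliibomatu

No segment of /besifepliibomatu/ meets the structural description of the rule, so the form surfaces unchanged.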